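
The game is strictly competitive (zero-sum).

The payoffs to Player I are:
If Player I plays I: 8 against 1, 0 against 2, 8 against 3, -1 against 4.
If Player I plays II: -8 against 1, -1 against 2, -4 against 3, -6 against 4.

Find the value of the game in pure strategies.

Row minima: -1, -8 → Player I's maximin is -1.
Column maxima: 8, 0, 8, -1 → Player II's minimax is -1.
They coincide at (I, 4), so the value is -1.

-1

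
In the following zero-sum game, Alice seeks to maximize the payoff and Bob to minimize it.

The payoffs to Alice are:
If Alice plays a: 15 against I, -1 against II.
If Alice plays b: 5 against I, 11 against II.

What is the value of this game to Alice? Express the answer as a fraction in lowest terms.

Row minima are -1 and 5, so Alice's maximin is 5; column maxima are 15 and 11, so Bob's minimax is 11. These differ, so the equilibrium is in mixed strategies.
Let Alice play a with probability p. Bob is indifferent when 15p + 5(1−p) = −p + 11(1−p), giving p = 3/11.
Let Bob play I with probability q. Alice is indifferent when 15q − (1−q) = 5q + 11(1−q), giving q = 6/11.
The value is 15·(6/11) + (-1)·(5/11) = 85/11.

85/11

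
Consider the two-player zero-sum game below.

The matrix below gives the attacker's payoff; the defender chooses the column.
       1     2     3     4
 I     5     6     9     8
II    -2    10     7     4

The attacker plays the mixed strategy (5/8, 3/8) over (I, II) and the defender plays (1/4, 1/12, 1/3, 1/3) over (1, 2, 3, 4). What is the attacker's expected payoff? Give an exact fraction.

589/96

Against (1/4, 1/12, 1/3, 1/3), each row's expected payoff is I: 89/12; II: 4.
Taking the (5/8, 3/8)-weighted average: (5/8)·(89/12) + (3/8)·(4) = 589/96.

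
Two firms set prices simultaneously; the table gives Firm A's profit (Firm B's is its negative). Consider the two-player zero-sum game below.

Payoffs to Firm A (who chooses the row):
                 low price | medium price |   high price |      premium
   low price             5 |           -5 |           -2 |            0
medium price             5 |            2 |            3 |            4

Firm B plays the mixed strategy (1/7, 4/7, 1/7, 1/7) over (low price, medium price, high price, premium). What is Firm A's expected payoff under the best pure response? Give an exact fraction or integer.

low price: (5)·(1/7) + (-5)·(4/7) + (-2)·(1/7) + (0)·(1/7) = -17/7.
medium price: (5)·(1/7) + (2)·(4/7) + (3)·(1/7) + (4)·(1/7) = 20/7.
The best pure response is medium price with expected payoff 20/7.

20/7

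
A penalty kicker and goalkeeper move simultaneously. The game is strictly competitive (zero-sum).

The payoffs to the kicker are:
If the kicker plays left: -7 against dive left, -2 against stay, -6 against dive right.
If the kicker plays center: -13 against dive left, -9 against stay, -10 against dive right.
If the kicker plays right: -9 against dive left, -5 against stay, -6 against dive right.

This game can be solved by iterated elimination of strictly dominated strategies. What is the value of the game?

-7

Row center is strictly dominated by row left (-7>-13, -2>-9, -6>-10); eliminate center.
Column dive right is strictly dominated by dive left for the goalkeeper (-7<-6, -9<-6); eliminate dive right.
Column stay is strictly dominated by dive left for the goalkeeper (-7<-2, -9<-5); eliminate stay.
Row right is strictly dominated by row left (-7>-9); eliminate right.
Only (left, dive left) remains, with payoff -7.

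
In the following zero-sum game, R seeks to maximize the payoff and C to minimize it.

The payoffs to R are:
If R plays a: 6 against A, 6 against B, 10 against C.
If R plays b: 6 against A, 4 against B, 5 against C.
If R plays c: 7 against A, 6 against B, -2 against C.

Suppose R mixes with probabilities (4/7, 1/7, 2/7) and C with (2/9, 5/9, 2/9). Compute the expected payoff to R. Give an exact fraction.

370/63

Against (2/9, 5/9, 2/9), each row's expected payoff is a: 62/9; b: 14/3; c: 40/9.
Taking the (4/7, 1/7, 2/7)-weighted average: (4/7)·(62/9) + (1/7)·(14/3) + (2/7)·(40/9) = 370/63.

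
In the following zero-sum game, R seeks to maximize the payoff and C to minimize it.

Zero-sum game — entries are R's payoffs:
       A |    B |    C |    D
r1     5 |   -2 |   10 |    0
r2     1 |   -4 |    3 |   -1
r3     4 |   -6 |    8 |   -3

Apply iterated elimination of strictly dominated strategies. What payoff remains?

-2

Row r3 is strictly dominated by row r1 (5>4, -2>-6, 10>8, 0>-3); eliminate r3.
Column A is strictly dominated by B for C (-2<5, -4<1); eliminate A.
Row r2 is strictly dominated by row r1 (-2>-4, 10>3, 0>-1); eliminate r2.
Column D is strictly dominated by B for C (-2<0); eliminate D.
Column C is strictly dominated by B for C (-2<10); eliminate C.
Only (r1, B) remains, with payoff -2.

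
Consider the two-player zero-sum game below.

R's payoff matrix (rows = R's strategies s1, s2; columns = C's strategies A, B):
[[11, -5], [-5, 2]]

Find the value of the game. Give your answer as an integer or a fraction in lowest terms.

Row minima are -5 and -5, so R's maximin is -5; column maxima are 11 and 2, so C's minimax is 2. These differ, so the equilibrium is in mixed strategies.
Let R play s1 with probability p. C is indifferent when 11p − 5(1−p) = −5p + 2(1−p), giving p = 7/23.
Let C play A with probability q. R is indifferent when 11q − 5(1−q) = −5q + 2(1−q), giving q = 7/23.
The value is 11·(7/23) + (-5)·(16/23) = -3/23.

-3/23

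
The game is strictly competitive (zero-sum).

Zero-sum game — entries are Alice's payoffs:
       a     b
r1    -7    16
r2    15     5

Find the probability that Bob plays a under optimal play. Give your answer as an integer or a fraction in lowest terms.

Row minima are -7 and 5, so Alice's maximin is 5; column maxima are 15 and 16, so Bob's minimax is 15. These differ, so the equilibrium is in mixed strategies.
Let Bob play a with probability q. Alice is indifferent when −7q + 16(1−q) = 15q + 5(1−q), giving q = 1/3.

1/3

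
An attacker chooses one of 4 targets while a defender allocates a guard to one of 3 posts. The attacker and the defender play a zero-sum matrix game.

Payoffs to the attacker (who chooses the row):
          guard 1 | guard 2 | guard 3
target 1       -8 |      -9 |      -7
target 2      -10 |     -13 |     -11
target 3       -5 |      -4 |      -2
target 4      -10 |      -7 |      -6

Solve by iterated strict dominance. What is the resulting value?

-5

Column guard 3 is strictly dominated by guard 2 for the defender (-9<-7, -13<-11, -4<-2, -7<-6); eliminate guard 3.
Row target 1 is strictly dominated by row target 3 (-5>-8, -4>-9); eliminate target 1.
Row target 4 is strictly dominated by row target 3 (-5>-10, -4>-7); eliminate target 4.
Row target 2 is strictly dominated by row target 3 (-5>-10, -4>-13); eliminate target 2.
Column guard 2 is strictly dominated by guard 1 for the defender (-5<-4); eliminate guard 2.
Only (target 3, guard 1) remains, with payoff -5.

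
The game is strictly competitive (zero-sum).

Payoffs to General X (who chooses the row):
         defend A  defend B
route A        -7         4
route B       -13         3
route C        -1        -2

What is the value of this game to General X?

Row route B is strictly dominated by row route A, so General X never plays it.
The remaining 2×2 game on (route A, route C) × (defend A, defend B) has no saddle point. Let General X play route A with probability p; indifference gives −7p − (1−p) = 4p − 2(1−p), so p = 1/12.
Similarly General Y's optimal q on defend A is 1/2, and the value is -7·(1/2) + (4)·(1/2) = -3/2.

-3/2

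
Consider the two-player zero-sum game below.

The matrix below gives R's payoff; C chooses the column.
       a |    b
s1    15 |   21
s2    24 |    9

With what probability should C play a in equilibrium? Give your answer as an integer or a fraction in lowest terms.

4/7

Row minima are 15 and 9, so R's maximin is 15; column maxima are 24 and 21, so C's minimax is 21. These differ, so the equilibrium is in mixed strategies.
Let C play a with probability q. R is indifferent when 15q + 21(1−q) = 24q + 9(1−q), giving q = 4/7.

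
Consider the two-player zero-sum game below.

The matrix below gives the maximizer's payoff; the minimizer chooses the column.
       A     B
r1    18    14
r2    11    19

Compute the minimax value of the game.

Row minima are 14 and 11, so the maximizer's maximin is 14; column maxima are 18 and 19, so the minimizer's minimax is 18. These differ, so the equilibrium is in mixed strategies.
Let the maximizer play r1 with probability p. The minimizer is indifferent when 18p + 11(1−p) = 14p + 19(1−p), giving p = 2/3.
Let the minimizer play A with probability q. The maximizer is indifferent when 18q + 14(1−q) = 11q + 19(1−q), giving q = 5/12.
The value is 18·(5/12) + (14)·(7/12) = 47/3.

47/3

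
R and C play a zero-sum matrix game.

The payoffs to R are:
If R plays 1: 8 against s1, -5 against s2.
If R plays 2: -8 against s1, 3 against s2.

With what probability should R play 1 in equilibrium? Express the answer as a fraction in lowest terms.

Row minima are -5 and -8, so R's maximin is -5; column maxima are 8 and 3, so C's minimax is 3. These differ, so the equilibrium is in mixed strategies.
Let R play 1 with probability p. C is indifferent when 8p − 8(1−p) = −5p + 3(1−p), giving p = 11/24.

11/24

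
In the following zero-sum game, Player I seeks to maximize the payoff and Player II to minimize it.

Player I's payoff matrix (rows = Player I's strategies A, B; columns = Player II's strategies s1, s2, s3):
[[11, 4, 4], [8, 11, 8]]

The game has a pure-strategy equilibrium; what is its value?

8

Row minima: 4, 8 → Player I's maximin is 8.
Column maxima: 11, 11, 8 → Player II's minimax is 8.
They coincide at (B, s3), so the value is 8.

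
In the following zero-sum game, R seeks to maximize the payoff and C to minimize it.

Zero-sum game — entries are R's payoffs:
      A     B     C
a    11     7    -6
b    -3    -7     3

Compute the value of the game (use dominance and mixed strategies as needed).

-21/23

Column A is strictly dominated by B for C (it gives R more in every row).
The remaining 2×2 game on (a, b) × (B, C) has no saddle point. Let R play a with probability p; indifference gives 7p − 7(1−p) = −6p + 3(1−p), so p = 10/23.
Similarly C's optimal q on B is 9/23, and the value is 7·(9/23) + (-6)·(14/23) = -21/23.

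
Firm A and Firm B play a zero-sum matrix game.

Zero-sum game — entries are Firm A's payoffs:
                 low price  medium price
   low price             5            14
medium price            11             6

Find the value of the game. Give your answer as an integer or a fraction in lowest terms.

Row minima are 5 and 6, so Firm A's maximin is 6; column maxima are 11 and 14, so Firm B's minimax is 11. These differ, so the equilibrium is in mixed strategies.
Let Firm A play low price with probability p. Firm B is indifferent when 5p + 11(1−p) = 14p + 6(1−p), giving p = 5/14.
Let Firm B play low price with probability q. Firm A is indifferent when 5q + 14(1−q) = 11q + 6(1−q), giving q = 4/7.
The value is 5·(4/7) + (14)·(3/7) = 62/7.

62/7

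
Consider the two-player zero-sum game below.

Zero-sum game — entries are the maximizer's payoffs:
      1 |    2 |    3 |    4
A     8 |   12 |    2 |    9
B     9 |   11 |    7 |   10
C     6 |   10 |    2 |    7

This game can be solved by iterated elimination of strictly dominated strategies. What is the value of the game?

7

Row C is strictly dominated by row B (9>6, 11>10, 7>2, 10>7); eliminate C.
Column 4 is strictly dominated by 1 for the minimizer (8<9, 9<10); eliminate 4.
Column 1 is strictly dominated by 3 for the minimizer (2<8, 7<9); eliminate 1.
Column 2 is strictly dominated by 3 for the minimizer (2<12, 7<11); eliminate 2.
Row A is strictly dominated by row B (7>2); eliminate A.
Only (B, 3) remains, with payoff 7.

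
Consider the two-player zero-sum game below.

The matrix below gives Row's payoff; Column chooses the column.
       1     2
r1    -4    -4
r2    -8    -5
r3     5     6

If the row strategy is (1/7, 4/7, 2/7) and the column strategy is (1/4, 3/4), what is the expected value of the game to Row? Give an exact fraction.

-31/14

Against (1/4, 3/4), each row's expected payoff is r1: -4; r2: -23/4; r3: 23/4.
Taking the (1/7, 4/7, 2/7)-weighted average: (1/7)·(-4) + (4/7)·(-23/4) + (2/7)·(23/4) = -31/14.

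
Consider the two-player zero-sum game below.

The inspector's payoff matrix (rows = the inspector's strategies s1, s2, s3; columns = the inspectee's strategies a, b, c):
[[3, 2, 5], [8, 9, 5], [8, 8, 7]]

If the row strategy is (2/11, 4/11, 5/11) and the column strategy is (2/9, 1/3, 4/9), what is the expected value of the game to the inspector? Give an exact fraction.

656/99

Against (2/9, 1/3, 4/9), each row's expected payoff is s1: 32/9; s2: 7; s3: 68/9.
Taking the (2/11, 4/11, 5/11)-weighted average: (2/11)·(32/9) + (4/11)·(7) + (5/11)·(68/9) = 656/99.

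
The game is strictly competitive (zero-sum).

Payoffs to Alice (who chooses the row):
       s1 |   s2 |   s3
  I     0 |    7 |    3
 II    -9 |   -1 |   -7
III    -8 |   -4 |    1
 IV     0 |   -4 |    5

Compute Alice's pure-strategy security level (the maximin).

0

The worst-case payoff for each row is I: 0, II: -9, III: -8, IV: -4.
The best of these is 0.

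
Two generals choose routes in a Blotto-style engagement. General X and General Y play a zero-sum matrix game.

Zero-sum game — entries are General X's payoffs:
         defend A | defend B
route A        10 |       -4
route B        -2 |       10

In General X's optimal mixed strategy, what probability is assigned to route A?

Row minima are -4 and -2, so General X's maximin is -2; column maxima are 10 and 10, so General Y's minimax is 10. These differ, so the equilibrium is in mixed strategies.
Let General X play route A with probability p. General Y is indifferent when 10p − 2(1−p) = −4p + 10(1−p), giving p = 6/13.

6/13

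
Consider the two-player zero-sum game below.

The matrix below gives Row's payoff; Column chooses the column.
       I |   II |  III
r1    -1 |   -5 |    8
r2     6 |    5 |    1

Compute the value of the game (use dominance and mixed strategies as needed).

Column I is strictly dominated by II for Column (it gives Row more in every row).
The remaining 2×2 game on (r1, r2) × (II, III) has no saddle point. Let Row play r1 with probability p; indifference gives −5p + 5(1−p) = 8p + (1−p), so p = 4/17.
Similarly Column's optimal q on II is 7/17, and the value is -5·(7/17) + (8)·(10/17) = 45/17.

45/17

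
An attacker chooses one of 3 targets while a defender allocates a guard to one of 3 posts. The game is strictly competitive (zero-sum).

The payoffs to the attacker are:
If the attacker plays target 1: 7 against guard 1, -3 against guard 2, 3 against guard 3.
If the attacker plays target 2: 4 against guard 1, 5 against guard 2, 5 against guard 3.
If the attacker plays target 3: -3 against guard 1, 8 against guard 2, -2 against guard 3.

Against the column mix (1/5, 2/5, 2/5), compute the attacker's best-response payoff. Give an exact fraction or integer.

target 1: (7)·(1/5) + (-3)·(2/5) + (3)·(2/5) = 7/5.
target 2: (4)·(1/5) + (5)·(2/5) + (5)·(2/5) = 24/5.
target 3: (-3)·(1/5) + (8)·(2/5) + (-2)·(2/5) = 9/5.
The best pure response is target 2 with expected payoff 24/5.

24/5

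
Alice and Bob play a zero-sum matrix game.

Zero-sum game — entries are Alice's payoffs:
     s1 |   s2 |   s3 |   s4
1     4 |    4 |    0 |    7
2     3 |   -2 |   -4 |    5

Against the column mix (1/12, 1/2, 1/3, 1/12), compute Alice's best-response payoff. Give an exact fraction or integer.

35/12

1: (4)·(1/12) + (4)·(1/2) + (0)·(1/3) + (7)·(1/12) = 35/12.
2: (3)·(1/12) + (-2)·(1/2) + (-4)·(1/3) + (5)·(1/12) = -5/3.
The best pure response is 1 with expected payoff 35/12.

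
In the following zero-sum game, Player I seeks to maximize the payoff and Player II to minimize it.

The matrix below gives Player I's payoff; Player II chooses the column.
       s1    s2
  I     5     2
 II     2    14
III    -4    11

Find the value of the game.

22/5

Row III is strictly dominated by row II, so Player I never plays it.
The remaining 2×2 game on (I, II) × (s1, s2) has no saddle point. Let Player I play I with probability p; indifference gives 5p + 2(1−p) = 2p + 14(1−p), so p = 4/5.
Similarly Player II's optimal q on s1 is 4/5, and the value is 5·(4/5) + (2)·(1/5) = 22/5.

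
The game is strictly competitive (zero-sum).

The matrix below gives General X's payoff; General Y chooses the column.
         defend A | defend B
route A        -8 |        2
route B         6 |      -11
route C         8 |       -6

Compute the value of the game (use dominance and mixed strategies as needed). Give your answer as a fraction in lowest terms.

Row route B is strictly dominated by row route C, so General X never plays it.
The remaining 2×2 game on (route A, route C) × (defend A, defend B) has no saddle point. Let General X play route A with probability p; indifference gives −8p + 8(1−p) = 2p − 6(1−p), so p = 7/12.
Similarly General Y's optimal q on defend A is 1/3, and the value is -8·(1/3) + (2)·(2/3) = -4/3.

-4/3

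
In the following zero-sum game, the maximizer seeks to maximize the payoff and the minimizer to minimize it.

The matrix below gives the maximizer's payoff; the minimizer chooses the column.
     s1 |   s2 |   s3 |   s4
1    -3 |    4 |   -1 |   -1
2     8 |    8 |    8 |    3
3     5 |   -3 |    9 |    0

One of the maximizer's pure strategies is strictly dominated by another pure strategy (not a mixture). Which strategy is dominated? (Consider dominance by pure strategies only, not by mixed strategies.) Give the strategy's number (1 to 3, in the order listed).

Compare 1 with 2: 8 > -3, 8 > 4, 8 > -1, 3 > -1.
So 2 strictly dominates 1 for the maximizer; 1 is strictly dominated.

1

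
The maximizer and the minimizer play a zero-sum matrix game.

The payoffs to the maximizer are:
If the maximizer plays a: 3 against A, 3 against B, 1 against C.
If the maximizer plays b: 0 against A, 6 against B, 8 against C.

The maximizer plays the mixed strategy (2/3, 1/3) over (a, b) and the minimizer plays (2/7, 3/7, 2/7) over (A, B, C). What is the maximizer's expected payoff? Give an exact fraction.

Against (2/7, 3/7, 2/7), each row's expected payoff is a: 17/7; b: 34/7.
Taking the (2/3, 1/3)-weighted average: (2/3)·(17/7) + (1/3)·(34/7) = 68/21.

68/21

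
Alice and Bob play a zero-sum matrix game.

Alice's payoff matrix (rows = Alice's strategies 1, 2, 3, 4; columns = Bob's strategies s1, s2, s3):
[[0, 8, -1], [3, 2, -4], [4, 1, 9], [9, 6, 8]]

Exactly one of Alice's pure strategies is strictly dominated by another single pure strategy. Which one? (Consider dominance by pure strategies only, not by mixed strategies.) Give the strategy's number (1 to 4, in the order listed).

Compare 2 with 4: 9 > 3, 6 > 2, 8 > -4.
So 4 strictly dominates 2 for Alice; 2 is strictly dominated.

2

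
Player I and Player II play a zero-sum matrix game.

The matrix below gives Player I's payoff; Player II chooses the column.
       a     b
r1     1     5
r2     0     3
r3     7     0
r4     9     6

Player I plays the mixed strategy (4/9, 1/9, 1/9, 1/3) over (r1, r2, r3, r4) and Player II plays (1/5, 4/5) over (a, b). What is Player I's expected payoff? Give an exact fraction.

202/45

Against (1/5, 4/5), each row's expected payoff is r1: 21/5; r2: 12/5; r3: 7/5; r4: 33/5.
Taking the (4/9, 1/9, 1/9, 1/3)-weighted average: (4/9)·(21/5) + (1/9)·(12/5) + (1/9)·(7/5) + (1/3)·(33/5) = 202/45.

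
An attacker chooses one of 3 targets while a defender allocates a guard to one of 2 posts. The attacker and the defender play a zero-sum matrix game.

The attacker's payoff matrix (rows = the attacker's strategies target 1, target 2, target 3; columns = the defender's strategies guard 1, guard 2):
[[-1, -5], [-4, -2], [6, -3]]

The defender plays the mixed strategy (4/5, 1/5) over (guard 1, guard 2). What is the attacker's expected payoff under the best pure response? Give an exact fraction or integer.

target 1: (-1)·(4/5) + (-5)·(1/5) = -9/5.
target 2: (-4)·(4/5) + (-2)·(1/5) = -18/5.
target 3: (6)·(4/5) + (-3)·(1/5) = 21/5.
The best pure response is target 3 with expected payoff 21/5.

21/5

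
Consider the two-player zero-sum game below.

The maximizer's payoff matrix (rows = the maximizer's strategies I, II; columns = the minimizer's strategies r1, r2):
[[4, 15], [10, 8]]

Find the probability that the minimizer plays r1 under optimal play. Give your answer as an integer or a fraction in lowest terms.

7/13

Row minima are 4 and 8, so the maximizer's maximin is 8; column maxima are 10 and 15, so the minimizer's minimax is 10. These differ, so the equilibrium is in mixed strategies.
Let the minimizer play r1 with probability q. The maximizer is indifferent when 4q + 15(1−q) = 10q + 8(1−q), giving q = 7/13.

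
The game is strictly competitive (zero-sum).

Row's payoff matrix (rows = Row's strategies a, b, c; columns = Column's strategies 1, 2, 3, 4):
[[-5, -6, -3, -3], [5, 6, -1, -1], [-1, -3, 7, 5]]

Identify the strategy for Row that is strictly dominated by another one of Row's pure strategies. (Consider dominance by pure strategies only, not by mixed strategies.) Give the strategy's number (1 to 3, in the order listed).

Compare a with b: 5 > -5, 6 > -6, -1 > -3, -1 > -3.
So b strictly dominates a for Row; a is strictly dominated.

1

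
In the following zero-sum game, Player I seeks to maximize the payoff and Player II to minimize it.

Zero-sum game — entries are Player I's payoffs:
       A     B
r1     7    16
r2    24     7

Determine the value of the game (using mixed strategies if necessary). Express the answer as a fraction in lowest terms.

335/26

Row minima are 7 and 7, so Player I's maximin is 7; column maxima are 24 and 16, so Player II's minimax is 16. These differ, so the equilibrium is in mixed strategies.
Let Player I play r1 with probability p. Player II is indifferent when 7p + 24(1−p) = 16p + 7(1−p), giving p = 17/26.
Let Player II play A with probability q. Player I is indifferent when 7q + 16(1−q) = 24q + 7(1−q), giving q = 9/26.
The value is 7·(9/26) + (16)·(17/26) = 335/26.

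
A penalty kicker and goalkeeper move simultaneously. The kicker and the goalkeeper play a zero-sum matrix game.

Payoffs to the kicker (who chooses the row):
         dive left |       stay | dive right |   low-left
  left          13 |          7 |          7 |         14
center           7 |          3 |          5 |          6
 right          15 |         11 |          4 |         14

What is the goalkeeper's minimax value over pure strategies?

The worst case (largest entry) in each column is dive left: 15, stay: 11, dive right: 7, low-left: 14.
The best (smallest) of these is 7.

7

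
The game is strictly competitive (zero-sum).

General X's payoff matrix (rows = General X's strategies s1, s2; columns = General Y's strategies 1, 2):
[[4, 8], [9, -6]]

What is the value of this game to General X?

Row minima are 4 and -6, so General X's maximin is 4; column maxima are 9 and 8, so General Y's minimax is 8. These differ, so the equilibrium is in mixed strategies.
Let General X play s1 with probability p. General Y is indifferent when 4p + 9(1−p) = 8p − 6(1−p), giving p = 15/19.
Let General Y play 1 with probability q. General X is indifferent when 4q + 8(1−q) = 9q − 6(1−q), giving q = 14/19.
The value is 4·(14/19) + (8)·(5/19) = 96/19.

96/19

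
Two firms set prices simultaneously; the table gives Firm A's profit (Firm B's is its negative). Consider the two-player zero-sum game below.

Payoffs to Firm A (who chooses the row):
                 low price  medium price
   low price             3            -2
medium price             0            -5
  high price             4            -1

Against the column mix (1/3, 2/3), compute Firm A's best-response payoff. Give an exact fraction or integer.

2/3

low price: (3)·(1/3) + (-2)·(2/3) = -1/3.
medium price: (0)·(1/3) + (-5)·(2/3) = -10/3.
high price: (4)·(1/3) + (-1)·(2/3) = 2/3.
The best pure response is high price with expected payoff 2/3.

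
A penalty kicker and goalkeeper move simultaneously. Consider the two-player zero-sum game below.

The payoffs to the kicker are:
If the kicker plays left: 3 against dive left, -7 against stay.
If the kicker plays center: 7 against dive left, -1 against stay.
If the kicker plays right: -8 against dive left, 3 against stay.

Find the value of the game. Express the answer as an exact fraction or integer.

13/19

Row left is strictly dominated by row center, so the kicker never plays it.
The remaining 2×2 game on (center, right) × (dive left, stay) has no saddle point. Let the kicker play center with probability p; indifference gives 7p − 8(1−p) = −p + 3(1−p), so p = 11/19.
Similarly the goalkeeper's optimal q on dive left is 4/19, and the value is 7·(4/19) + (-1)·(15/19) = 13/19.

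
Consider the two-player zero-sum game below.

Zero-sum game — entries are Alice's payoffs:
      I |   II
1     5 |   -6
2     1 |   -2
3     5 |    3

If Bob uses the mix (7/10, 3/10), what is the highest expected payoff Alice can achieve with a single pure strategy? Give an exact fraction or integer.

1: (5)·(7/10) + (-6)·(3/10) = 17/10.
2: (1)·(7/10) + (-2)·(3/10) = 1/10.
3: (5)·(7/10) + (3)·(3/10) = 22/5.
The best pure response is 3 with expected payoff 22/5.

22/5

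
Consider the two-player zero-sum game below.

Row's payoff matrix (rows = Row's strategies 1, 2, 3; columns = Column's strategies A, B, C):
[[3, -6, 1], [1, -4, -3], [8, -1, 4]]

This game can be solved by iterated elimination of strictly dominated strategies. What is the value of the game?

-1

Row 1 is strictly dominated by row 3 (8>3, -1>-6, 4>1); eliminate 1.
Column C is strictly dominated by B for Column (-4<-3, -1<4); eliminate C.
Row 2 is strictly dominated by row 3 (8>1, -1>-4); eliminate 2.
Column A is strictly dominated by B for Column (-1<8); eliminate A.
Only (3, B) remains, with payoff -1.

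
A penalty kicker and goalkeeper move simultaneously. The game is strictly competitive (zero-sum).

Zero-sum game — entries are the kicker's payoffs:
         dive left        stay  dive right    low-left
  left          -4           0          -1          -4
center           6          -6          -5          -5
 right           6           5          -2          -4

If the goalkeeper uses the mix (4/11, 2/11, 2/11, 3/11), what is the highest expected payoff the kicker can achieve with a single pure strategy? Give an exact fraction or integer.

left: (-4)·(4/11) + (0)·(2/11) + (-1)·(2/11) + (-4)·(3/11) = -30/11.
center: (6)·(4/11) + (-6)·(2/11) + (-5)·(2/11) + (-5)·(3/11) = -13/11.
right: (6)·(4/11) + (5)·(2/11) + (-2)·(2/11) + (-4)·(3/11) = 18/11.
The best pure response is right with expected payoff 18/11.

18/11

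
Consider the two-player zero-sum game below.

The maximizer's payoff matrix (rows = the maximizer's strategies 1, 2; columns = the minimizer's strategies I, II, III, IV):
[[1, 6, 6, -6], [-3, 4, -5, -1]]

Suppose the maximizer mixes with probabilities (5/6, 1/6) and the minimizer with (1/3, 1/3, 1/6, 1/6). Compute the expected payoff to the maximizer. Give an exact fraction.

11/6

Against (1/3, 1/3, 1/6, 1/6), each row's expected payoff is 1: 7/3; 2: -2/3.
Taking the (5/6, 1/6)-weighted average: (5/6)·(7/3) + (1/6)·(-2/3) = 11/6.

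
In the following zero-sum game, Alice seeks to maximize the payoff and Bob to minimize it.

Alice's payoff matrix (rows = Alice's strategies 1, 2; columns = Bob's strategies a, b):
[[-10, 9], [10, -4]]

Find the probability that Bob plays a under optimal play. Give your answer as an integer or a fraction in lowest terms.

13/33

Row minima are -10 and -4, so Alice's maximin is -4; column maxima are 10 and 9, so Bob's minimax is 9. These differ, so the equilibrium is in mixed strategies.
Let Bob play a with probability q. Alice is indifferent when −10q + 9(1−q) = 10q − 4(1−q), giving q = 13/33.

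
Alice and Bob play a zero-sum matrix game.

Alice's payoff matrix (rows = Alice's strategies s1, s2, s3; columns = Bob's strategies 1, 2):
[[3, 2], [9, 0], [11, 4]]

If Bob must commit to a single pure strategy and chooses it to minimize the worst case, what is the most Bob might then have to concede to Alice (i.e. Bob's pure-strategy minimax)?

The worst case (largest entry) in each column is 1: 11, 2: 4.
The best (smallest) of these is 4.

4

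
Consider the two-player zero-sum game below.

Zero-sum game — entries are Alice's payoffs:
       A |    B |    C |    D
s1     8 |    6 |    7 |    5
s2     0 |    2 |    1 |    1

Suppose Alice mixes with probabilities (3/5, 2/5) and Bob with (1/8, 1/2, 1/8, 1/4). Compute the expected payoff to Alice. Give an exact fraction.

169/40

Against (1/8, 1/2, 1/8, 1/4), each row's expected payoff is s1: 49/8; s2: 11/8.
Taking the (3/5, 2/5)-weighted average: (3/5)·(49/8) + (2/5)·(11/8) = 169/40.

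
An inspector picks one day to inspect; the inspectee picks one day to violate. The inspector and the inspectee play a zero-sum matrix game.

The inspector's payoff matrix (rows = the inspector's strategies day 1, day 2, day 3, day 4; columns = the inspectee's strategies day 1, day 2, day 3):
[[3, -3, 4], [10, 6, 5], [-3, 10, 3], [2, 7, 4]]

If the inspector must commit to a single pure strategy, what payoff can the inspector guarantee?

5

The worst-case payoff for each row is day 1: -3, day 2: 5, day 3: -3, day 4: 2.
The best of these is 5.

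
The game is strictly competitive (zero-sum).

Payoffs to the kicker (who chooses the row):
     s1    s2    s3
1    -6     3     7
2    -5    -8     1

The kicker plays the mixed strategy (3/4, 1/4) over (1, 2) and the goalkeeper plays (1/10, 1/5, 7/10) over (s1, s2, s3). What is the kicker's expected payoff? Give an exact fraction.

Against (1/10, 1/5, 7/10), each row's expected payoff is 1: 49/10; 2: -7/5.
Taking the (3/4, 1/4)-weighted average: (3/4)·(49/10) + (1/4)·(-7/5) = 133/40.

133/40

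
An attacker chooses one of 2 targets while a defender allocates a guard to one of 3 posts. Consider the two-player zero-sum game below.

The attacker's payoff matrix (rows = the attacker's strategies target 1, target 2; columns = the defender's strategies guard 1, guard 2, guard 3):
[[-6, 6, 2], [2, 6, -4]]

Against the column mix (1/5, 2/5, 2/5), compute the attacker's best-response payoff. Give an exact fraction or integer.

target 1: (-6)·(1/5) + (6)·(2/5) + (2)·(2/5) = 2.
target 2: (2)·(1/5) + (6)·(2/5) + (-4)·(2/5) = 6/5.
The best pure response is target 1 with expected payoff 2.

2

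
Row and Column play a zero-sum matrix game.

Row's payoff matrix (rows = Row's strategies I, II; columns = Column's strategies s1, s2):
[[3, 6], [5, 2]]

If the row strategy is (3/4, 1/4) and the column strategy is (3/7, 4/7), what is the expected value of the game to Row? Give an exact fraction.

Against (3/7, 4/7), each row's expected payoff is I: 33/7; II: 23/7.
Taking the (3/4, 1/4)-weighted average: (3/4)·(33/7) + (1/4)·(23/7) = 61/14.

61/14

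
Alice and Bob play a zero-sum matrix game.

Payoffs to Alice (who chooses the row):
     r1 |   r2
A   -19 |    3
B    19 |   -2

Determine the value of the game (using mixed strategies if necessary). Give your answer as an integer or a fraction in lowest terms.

Row minima are -19 and -2, so Alice's maximin is -2; column maxima are 19 and 3, so Bob's minimax is 3. These differ, so the equilibrium is in mixed strategies.
Let Alice play A with probability p. Bob is indifferent when −19p + 19(1−p) = 3p − 2(1−p), giving p = 21/43.
Let Bob play r1 with probability q. Alice is indifferent when −19q + 3(1−q) = 19q − 2(1−q), giving q = 5/43.
The value is -19·(5/43) + (3)·(38/43) = 19/43.

19/43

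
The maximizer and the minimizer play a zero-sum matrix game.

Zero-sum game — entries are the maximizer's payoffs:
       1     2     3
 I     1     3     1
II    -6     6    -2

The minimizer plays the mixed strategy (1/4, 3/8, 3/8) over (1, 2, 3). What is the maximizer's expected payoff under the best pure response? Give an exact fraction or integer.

I: (1)·(1/4) + (3)·(3/8) + (1)·(3/8) = 7/4.
II: (-6)·(1/4) + (6)·(3/8) + (-2)·(3/8) = 0.
The best pure response is I with expected payoff 7/4.

7/4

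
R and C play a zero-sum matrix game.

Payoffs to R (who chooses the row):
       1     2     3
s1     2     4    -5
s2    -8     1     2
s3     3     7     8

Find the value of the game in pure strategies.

Row minima: -5, -8, 3 → R's maximin is 3.
Column maxima: 3, 7, 8 → C's minimax is 3.
They coincide at (s3, 1), so the value is 3.

3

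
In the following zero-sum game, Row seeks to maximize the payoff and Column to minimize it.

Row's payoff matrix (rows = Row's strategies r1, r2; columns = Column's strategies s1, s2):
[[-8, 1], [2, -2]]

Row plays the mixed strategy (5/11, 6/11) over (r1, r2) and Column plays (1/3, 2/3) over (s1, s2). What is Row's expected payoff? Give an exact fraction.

-14/11

Against (1/3, 2/3), each row's expected payoff is r1: -2; r2: -2/3.
Taking the (5/11, 6/11)-weighted average: (5/11)·(-2) + (6/11)·(-2/3) = -14/11.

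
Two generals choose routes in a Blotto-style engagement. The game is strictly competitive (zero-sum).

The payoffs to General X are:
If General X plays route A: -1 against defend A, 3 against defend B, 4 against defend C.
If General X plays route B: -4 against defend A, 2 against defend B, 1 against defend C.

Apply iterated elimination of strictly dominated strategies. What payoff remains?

Row route B is strictly dominated by row route A (-1>-4, 3>2, 4>1); eliminate route B.
Column defend C is strictly dominated by defend A for General Y (-1<4); eliminate defend C.
Column defend B is strictly dominated by defend A for General Y (-1<3); eliminate defend B.
Only (route A, defend A) remains, with payoff -1.

-1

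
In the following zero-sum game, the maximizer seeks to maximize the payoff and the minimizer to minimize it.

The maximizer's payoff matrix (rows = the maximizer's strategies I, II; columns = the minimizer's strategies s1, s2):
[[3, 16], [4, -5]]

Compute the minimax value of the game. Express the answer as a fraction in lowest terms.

79/22

Row minima are 3 and -5, so the maximizer's maximin is 3; column maxima are 4 and 16, so the minimizer's minimax is 4. These differ, so the equilibrium is in mixed strategies.
Let the maximizer play I with probability p. The minimizer is indifferent when 3p + 4(1−p) = 16p − 5(1−p), giving p = 9/22.
Let the minimizer play s1 with probability q. The maximizer is indifferent when 3q + 16(1−q) = 4q − 5(1−q), giving q = 21/22.
The value is 3·(21/22) + (16)·(1/22) = 79/22.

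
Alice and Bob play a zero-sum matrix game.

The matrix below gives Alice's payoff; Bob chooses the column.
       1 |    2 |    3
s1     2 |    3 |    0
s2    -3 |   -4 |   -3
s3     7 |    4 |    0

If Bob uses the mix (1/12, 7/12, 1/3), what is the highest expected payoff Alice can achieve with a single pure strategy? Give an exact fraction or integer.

35/12

s1: (2)·(1/12) + (3)·(7/12) + (0)·(1/3) = 23/12.
s2: (-3)·(1/12) + (-4)·(7/12) + (-3)·(1/3) = -43/12.
s3: (7)·(1/12) + (4)·(7/12) + (0)·(1/3) = 35/12.
The best pure response is s3 with expected payoff 35/12.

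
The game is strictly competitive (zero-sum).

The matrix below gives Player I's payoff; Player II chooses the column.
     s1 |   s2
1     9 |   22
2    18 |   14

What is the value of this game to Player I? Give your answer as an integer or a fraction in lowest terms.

Row minima are 9 and 14, so Player I's maximin is 14; column maxima are 18 and 22, so Player II's minimax is 18. These differ, so the equilibrium is in mixed strategies.
Let Player I play 1 with probability p. Player II is indifferent when 9p + 18(1−p) = 22p + 14(1−p), giving p = 4/17.
Let Player II play s1 with probability q. Player I is indifferent when 9q + 22(1−q) = 18q + 14(1−q), giving q = 8/17.
The value is 9·(8/17) + (22)·(9/17) = 270/17.

270/17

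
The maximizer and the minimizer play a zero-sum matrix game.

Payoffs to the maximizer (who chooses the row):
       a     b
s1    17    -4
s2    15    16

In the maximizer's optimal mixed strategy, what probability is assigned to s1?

Row minima are -4 and 15, so the maximizer's maximin is 15; column maxima are 17 and 16, so the minimizer's minimax is 16. These differ, so the equilibrium is in mixed strategies.
Let the maximizer play s1 with probability p. The minimizer is indifferent when 17p + 15(1−p) = −4p + 16(1−p), giving p = 1/22.

1/22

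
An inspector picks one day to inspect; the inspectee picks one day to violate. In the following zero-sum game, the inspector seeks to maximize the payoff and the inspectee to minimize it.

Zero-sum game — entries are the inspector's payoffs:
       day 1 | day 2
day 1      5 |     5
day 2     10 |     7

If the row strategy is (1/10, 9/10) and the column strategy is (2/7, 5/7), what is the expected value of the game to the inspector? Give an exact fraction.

53/7

Against (2/7, 5/7), each row's expected payoff is day 1: 5; day 2: 55/7.
Taking the (1/10, 9/10)-weighted average: (1/10)·(5) + (9/10)·(55/7) = 53/7.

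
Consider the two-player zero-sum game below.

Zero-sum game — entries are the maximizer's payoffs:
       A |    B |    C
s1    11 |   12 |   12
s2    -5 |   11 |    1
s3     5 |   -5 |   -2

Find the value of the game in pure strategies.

Row minima: 11, -5, -5 → the maximizer's maximin is 11.
Column maxima: 11, 12, 12 → the minimizer's minimax is 11.
They coincide at (s1, A), so the value is 11.

11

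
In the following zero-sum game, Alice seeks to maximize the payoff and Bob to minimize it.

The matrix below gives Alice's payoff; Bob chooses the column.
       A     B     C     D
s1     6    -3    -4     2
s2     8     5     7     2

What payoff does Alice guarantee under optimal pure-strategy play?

2

Row minima: -4, 2 → Alice's maximin is 2.
Column maxima: 8, 5, 7, 2 → Bob's minimax is 2.
They coincide at (s2, D), so the value is 2.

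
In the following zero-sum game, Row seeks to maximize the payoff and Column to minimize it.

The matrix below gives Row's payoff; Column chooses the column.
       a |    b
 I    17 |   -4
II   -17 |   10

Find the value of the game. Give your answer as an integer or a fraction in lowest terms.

Row minima are -4 and -17, so Row's maximin is -4; column maxima are 17 and 10, so Column's minimax is 10. These differ, so the equilibrium is in mixed strategies.
Let Row play I with probability p. Column is indifferent when 17p − 17(1−p) = −4p + 10(1−p), giving p = 9/16.
Let Column play a with probability q. Row is indifferent when 17q − 4(1−q) = −17q + 10(1−q), giving q = 7/24.
The value is 17·(7/24) + (-4)·(17/24) = 17/8.

17/8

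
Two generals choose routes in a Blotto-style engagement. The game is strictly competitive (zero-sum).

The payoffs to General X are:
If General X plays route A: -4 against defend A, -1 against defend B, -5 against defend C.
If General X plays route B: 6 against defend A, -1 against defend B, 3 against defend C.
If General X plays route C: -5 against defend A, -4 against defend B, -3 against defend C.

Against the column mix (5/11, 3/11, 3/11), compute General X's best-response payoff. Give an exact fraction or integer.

route A: (-4)·(5/11) + (-1)·(3/11) + (-5)·(3/11) = -38/11.
route B: (6)·(5/11) + (-1)·(3/11) + (3)·(3/11) = 36/11.
route C: (-5)·(5/11) + (-4)·(3/11) + (-3)·(3/11) = -46/11.
The best pure response is route B with expected payoff 36/11.

36/11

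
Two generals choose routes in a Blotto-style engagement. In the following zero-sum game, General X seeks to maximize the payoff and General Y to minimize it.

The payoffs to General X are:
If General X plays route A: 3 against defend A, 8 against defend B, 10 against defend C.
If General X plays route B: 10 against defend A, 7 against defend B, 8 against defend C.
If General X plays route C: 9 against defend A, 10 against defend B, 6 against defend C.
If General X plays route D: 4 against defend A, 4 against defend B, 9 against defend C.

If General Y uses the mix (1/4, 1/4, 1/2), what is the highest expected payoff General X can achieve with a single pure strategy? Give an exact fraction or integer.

33/4

route A: (3)·(1/4) + (8)·(1/4) + (10)·(1/2) = 31/4.
route B: (10)·(1/4) + (7)·(1/4) + (8)·(1/2) = 33/4.
route C: (9)·(1/4) + (10)·(1/4) + (6)·(1/2) = 31/4.
route D: (4)·(1/4) + (4)·(1/4) + (9)·(1/2) = 13/2.
The best pure response is route B with expected payoff 33/4.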